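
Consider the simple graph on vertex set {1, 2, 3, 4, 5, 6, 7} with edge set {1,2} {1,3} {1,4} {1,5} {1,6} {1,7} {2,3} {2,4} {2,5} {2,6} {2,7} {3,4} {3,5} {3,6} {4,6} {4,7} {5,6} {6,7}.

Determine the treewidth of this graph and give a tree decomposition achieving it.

The largest bag has 5 vertices, giving width 4; this decomposition certifies tw(G) ≤ 4. On the other hand G contains the 5-clique {1, 2, 3, 4, 6}. A clique must lie in a single bag of any decomposition, so no decomposition can have width below 4. Hence tw(G) = 4 exactly.

Treewidth 4.
One such decomposition:
Bags: B1 = {1, 2, 4, 6, 7}  B2 = {1, 2, 3, 4, 6}  B3 = {1, 2, 3, 5, 6}
Tree: B1–B2, B2–B3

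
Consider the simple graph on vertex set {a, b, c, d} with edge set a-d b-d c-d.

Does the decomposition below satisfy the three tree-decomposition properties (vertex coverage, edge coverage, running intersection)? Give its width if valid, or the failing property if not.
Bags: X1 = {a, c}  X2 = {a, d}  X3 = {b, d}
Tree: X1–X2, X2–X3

A tree decomposition must satisfy three properties: every vertex lies in some bag; for every edge, both endpoints lie together in some bag; and for every vertex, the bags containing it form a connected subtree. Here edge (d,c) lies in no bag, so the decomposition is invalid.

No — edge (d,c) lies in no bag.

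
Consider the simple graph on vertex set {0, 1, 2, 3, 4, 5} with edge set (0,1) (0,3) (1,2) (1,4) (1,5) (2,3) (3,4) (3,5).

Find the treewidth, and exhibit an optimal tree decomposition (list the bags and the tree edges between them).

Every bag has size at most 3, so the width is 3 − 1 = 2 and tw(G) ≤ 2. For the lower bound, G contains the cycle 1–4–3–0–1, so G is not a forest; only forests have treewidth ≤ 1, hence tw(G) ≥ 2. Therefore the treewidth is 2.

Treewidth 2.
Bags: B1 = {1, 3, 4}  B2 = {0, 1, 3}  B3 = {1, 2, 3}  B4 = {1, 3, 5}
Tree: B1–B2, B2–B3, B3–B4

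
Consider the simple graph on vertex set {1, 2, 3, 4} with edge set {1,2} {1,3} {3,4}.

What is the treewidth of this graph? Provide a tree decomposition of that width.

Every bag has size at most 2, so the width is 2 − 1 = 1 and tw(G) ≤ 1. G has an edge, so its treewidth is at least 1. Combining the bounds, tw(G) = 1.

Treewidth 1.
One optimal decomposition is:
Bags: B1 = {1, 3}  B2 = {1, 2}  B3 = {3, 4}
Tree: B1–B2, B1–B3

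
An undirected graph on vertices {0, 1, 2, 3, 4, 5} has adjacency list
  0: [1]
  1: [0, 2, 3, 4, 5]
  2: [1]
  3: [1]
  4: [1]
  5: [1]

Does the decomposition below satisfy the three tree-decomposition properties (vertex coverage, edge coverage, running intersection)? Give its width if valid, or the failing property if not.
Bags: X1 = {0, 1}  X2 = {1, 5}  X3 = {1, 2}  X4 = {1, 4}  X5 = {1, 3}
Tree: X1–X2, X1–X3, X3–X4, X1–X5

Every vertex of G appears in some bag (union = {0, 1, 2, 3, 4, 5}); every edge is covered by a bag; and for each vertex v the set of bags containing v is connected in the bag tree. The decomposition is therefore valid. The largest bag has 2 vertices, so the width is 1.

Yes; width 1.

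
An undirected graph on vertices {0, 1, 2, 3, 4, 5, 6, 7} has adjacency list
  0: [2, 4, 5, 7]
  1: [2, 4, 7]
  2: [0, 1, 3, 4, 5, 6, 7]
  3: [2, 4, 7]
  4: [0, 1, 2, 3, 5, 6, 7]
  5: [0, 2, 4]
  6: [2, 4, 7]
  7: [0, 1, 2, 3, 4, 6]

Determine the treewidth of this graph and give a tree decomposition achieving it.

Each bag holds 4 vertices, so the decomposition has width 3, which upper-bounds the treewidth. For the lower bound, the 4 vertices {0, 2, 4, 5} are pairwise adjacent, and any tree decomposition puts a clique entirely inside one bag — forcing width ≥ 3. Combining the bounds, tw(G) = 3.

Treewidth 3.
Bags: B1 = {0, 2, 4, 5}  B2 = {0, 2, 4, 7}  B3 = {1, 2, 4, 7}  B4 = {2, 4, 6, 7}  B5 = {2, 3, 4, 7}
Tree: B1–B2, B2–B3, B2–B4, B3–B5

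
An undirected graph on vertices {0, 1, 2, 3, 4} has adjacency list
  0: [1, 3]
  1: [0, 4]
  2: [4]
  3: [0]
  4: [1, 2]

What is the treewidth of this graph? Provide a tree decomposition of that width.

Every bag has size at most 2, so the width is 2 − 1 = 1 and tw(G) ≤ 1. Any graph with an edge has treewidth ≥ 1, and G has the edge 3–0. The upper and lower bounds meet at 1, so that is the treewidth.

Treewidth 1.
Bags: B1 = {0, 3}  B2 = {0, 1}  B3 = {1, 4}  B4 = {2, 4}
Tree: B1–B2, B2–B3, B3–B4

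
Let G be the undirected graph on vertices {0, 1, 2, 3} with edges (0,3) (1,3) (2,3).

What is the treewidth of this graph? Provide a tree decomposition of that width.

Treewidth 1.
Bags: B1 = {2, 3}  B2 = {0, 3}  B3 = {1, 3}
Tree: B1–B2, B2–B3

The largest bag has 2 vertices, giving width 1; this decomposition certifies tw(G) ≤ 1. Since G has at least one edge (e.g. 2–3), it is not an edgeless graph, so tw(G) ≥ 1. The upper and lower bounds meet at 1, so that is the treewidth.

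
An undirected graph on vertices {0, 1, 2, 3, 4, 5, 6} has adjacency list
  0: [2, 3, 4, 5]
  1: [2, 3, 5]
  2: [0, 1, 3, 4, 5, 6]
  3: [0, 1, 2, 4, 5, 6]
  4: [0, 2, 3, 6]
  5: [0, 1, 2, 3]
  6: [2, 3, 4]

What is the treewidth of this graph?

A width-3 tree decomposition is:
Bags: B1 = {0, 2, 3, 5}  B2 = {0, 2, 3, 4}  B3 = {2, 3, 4, 6}  B4 = {1, 2, 3, 5}
Tree: B1–B2, B2–B3, B1–B4
Each bag holds 4 vertices, so the decomposition has width 3, which upper-bounds the treewidth. Conversely, {0, 2, 3, 4} is a clique of size 4, and the vertices of any clique must share a bag in every tree decomposition; so some bag has ≥ 4 vertices and tw(G) ≥ 3. Combining the bounds, tw(G) = 3.

3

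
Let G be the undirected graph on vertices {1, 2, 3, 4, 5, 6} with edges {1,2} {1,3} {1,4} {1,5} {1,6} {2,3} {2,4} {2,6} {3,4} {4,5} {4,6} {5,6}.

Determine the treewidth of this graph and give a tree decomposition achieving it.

The largest bag has 4 vertices, giving width 3; this decomposition certifies tw(G) ≤ 3. On the other hand G contains the 4-clique {1, 2, 3, 4}. A clique must lie in a single bag of any decomposition, so no decomposition can have width below 3. Combining the bounds, tw(G) = 3.

Treewidth 3.
Bags: B1 = {1, 2, 4, 6}  B2 = {1, 4, 5, 6}  B3 = {1, 2, 3, 4}
Tree: B1–B2, B1–B3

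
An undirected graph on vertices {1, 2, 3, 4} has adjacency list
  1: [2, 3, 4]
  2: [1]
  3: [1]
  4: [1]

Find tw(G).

1

A width-1 tree decomposition is:
Bags: B1 = {1, 4}  B2 = {1, 3}  B3 = {1, 2}
Tree: B1–B2, B2–B3
Each bag holds 2 vertices, so the decomposition has width 1, which upper-bounds the treewidth. Any graph with an edge has treewidth ≥ 1, and G has the edge 1–4. Therefore the treewidth is 1.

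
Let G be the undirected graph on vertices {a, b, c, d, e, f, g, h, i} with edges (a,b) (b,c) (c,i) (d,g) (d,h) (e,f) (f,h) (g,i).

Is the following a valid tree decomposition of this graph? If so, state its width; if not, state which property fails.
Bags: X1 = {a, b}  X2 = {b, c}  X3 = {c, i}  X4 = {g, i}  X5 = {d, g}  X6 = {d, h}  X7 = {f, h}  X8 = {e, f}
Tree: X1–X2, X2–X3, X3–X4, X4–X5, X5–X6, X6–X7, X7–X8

Checking the three conditions: (i) the bags cover all of {a, b, c, d, e, f, g, h, i}; (ii) for each edge, some bag contains both endpoints; (iii) the bags containing any fixed vertex form a subtree. All hold, so the decomposition is valid with width 2 − 1 = 1.

Yes; width 1.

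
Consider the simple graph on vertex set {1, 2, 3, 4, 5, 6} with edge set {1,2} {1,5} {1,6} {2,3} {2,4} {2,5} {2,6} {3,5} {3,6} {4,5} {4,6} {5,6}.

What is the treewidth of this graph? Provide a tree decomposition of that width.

The largest bag has 4 vertices, giving width 3; this decomposition certifies tw(G) ≤ 3. For the lower bound, the 4 vertices {1, 2, 5, 6} are pairwise adjacent, and any tree decomposition puts a clique entirely inside one bag — forcing width ≥ 3. The upper and lower bounds meet at 3, so that is the treewidth.

Treewidth 3.
One optimal decomposition is:
Bags: B1 = {2, 3, 5, 6}  B2 = {2, 4, 5, 6}  B3 = {1, 2, 5, 6}
Tree: B1–B2, B1–B3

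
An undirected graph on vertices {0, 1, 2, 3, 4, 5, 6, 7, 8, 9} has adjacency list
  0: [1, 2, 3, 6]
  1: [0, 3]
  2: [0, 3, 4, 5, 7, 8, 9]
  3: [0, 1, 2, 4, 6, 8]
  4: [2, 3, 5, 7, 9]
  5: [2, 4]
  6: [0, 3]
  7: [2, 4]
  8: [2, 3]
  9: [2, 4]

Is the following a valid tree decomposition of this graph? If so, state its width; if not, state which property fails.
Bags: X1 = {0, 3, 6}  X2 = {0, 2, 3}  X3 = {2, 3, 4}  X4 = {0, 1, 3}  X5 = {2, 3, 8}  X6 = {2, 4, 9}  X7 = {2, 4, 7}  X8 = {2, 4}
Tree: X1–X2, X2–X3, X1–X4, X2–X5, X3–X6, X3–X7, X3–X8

No — vertex 5 appears in no bag.

A tree decomposition must satisfy three properties: every vertex lies in some bag; for every edge, both endpoints lie together in some bag; and for every vertex, the bags containing it form a connected subtree. Here vertex 5 appears in no bag, so the decomposition is invalid.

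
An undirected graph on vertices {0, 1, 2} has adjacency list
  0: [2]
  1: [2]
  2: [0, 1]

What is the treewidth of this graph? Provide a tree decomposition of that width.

Every bag has size at most 2, so the width is 2 − 1 = 1 and tw(G) ≤ 1. Any graph with an edge has treewidth ≥ 1, and G has the edge 1–2. Combining the bounds, tw(G) = 1.

Treewidth 1.
One optimal decomposition is:
Bags: B1 = {1, 2}  B2 = {0, 2}
Tree: B1–B2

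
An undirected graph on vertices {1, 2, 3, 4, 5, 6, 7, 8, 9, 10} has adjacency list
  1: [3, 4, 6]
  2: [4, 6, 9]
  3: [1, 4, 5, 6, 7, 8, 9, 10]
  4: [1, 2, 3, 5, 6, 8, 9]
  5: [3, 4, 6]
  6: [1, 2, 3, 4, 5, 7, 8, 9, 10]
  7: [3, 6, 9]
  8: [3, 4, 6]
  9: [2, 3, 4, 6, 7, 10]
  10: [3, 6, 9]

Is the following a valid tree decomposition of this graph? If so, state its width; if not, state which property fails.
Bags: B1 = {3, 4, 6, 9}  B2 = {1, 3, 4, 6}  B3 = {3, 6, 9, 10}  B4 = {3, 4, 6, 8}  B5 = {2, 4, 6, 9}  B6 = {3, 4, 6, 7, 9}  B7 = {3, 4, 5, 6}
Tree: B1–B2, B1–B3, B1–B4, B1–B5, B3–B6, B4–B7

A tree decomposition must satisfy three properties: every vertex lies in some bag; for every edge, both endpoints lie together in some bag; and for every vertex, the bags containing it form a connected subtree. Here bags containing vertex 4 are not connected in the tree, so the decomposition is invalid.

No — bags containing vertex 4 are not connected in the tree.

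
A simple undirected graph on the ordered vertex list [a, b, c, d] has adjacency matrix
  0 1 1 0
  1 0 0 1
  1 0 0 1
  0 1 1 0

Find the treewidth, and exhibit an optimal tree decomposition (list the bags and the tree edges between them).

Treewidth 2.
One optimal decomposition is:
Bags: B1 = {b, c, d}  B2 = {a, b, c}
Tree: B1–B2

The largest bag has 3 vertices, giving width 2; this decomposition certifies tw(G) ≤ 2. The edges b–d–c–a–b form a cycle, so G is not a tree and its treewidth is at least 2. Combining the bounds, tw(G) = 2.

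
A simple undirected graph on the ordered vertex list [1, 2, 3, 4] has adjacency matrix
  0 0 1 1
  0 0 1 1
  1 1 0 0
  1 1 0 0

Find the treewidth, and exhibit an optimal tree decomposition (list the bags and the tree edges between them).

Every bag has size at most 3, so the width is 3 − 1 = 2 and tw(G) ≤ 2. Since 4–2–3–1–4 is a cycle in G, G is not acyclic. Forests are exactly the graphs of treewidth ≤ 1, so tw(G) ≥ 2. The upper and lower bounds meet at 2, so that is the treewidth.

Treewidth 2.
One such decomposition:
Bags: B1 = {2, 3, 4}  B2 = {1, 3, 4}
Tree: B1–B2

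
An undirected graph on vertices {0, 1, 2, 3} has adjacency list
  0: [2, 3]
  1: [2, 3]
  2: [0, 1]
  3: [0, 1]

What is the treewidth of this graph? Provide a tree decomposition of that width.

Every bag has size at most 3, so the width is 3 − 1 = 2 and tw(G) ≤ 2. Since 0–2–1–3–0 is a cycle in G, G is not acyclic. Forests are exactly the graphs of treewidth ≤ 1, so tw(G) ≥ 2. The upper and lower bounds meet at 2, so that is the treewidth.

Treewidth 2.
Bags: B1 = {0, 1, 2}  B2 = {0, 1, 3}
Tree: B1–B2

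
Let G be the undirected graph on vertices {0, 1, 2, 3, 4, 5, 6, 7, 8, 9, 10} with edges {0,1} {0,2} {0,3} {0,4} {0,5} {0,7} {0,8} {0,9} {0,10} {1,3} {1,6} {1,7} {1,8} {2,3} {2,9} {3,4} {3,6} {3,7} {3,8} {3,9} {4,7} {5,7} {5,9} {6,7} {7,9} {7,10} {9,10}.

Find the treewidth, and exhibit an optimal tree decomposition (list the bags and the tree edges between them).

Treewidth 3.
One such decomposition:
Bags: B1 = {0, 3, 7, 9}  B2 = {0, 2, 3, 9}  B3 = {0, 3, 4, 7}  B4 = {0, 1, 3, 7}  B5 = {1, 3, 6, 7}  B6 = {0, 5, 7, 9}  B7 = {0, 1, 3, 8}  B8 = {0, 7, 9, 10}
Tree: B1–B2, B1–B3, B1–B4, B4–B5, B1–B6, B4–B7, B1–B8

Each bag holds 4 vertices, so the decomposition has width 3, which upper-bounds the treewidth. On the other hand G contains the 4-clique {0, 7, 9, 10}. A clique must lie in a single bag of any decomposition, so no decomposition can have width below 3. The upper and lower bounds meet at 3, so that is the treewidth.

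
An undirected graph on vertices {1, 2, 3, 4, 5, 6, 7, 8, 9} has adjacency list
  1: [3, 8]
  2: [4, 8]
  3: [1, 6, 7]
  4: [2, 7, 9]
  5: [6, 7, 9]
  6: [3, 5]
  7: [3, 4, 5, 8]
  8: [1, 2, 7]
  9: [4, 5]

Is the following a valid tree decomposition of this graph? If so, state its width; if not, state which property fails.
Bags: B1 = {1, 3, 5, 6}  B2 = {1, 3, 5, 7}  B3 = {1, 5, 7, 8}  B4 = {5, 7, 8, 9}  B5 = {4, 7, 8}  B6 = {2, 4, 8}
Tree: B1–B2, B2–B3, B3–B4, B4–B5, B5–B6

No — edge (9,4) lies in no bag.

A tree decomposition must satisfy three properties: every vertex lies in some bag; for every edge, both endpoints lie together in some bag; and for every vertex, the bags containing it form a connected subtree. Here edge (9,4) lies in no bag, so the decomposition is invalid.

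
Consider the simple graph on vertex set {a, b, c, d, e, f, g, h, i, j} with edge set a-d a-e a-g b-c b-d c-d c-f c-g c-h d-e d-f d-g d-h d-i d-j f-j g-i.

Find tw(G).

2

A width-2 tree decomposition is:
Bags: B1 = {c, d, g}  B2 = {c, d, f}  B3 = {a, d, g}  B4 = {a, d, e}  B5 = {b, c, d}  B6 = {c, d, h}  B7 = {d, g, i}  B8 = {d, f, j}
Tree: B1–B2, B1–B3, B3–B4, B2–B5, B2–B6, B3–B7, B2–B8
Each bag holds 3 vertices, so the decomposition has width 2, which upper-bounds the treewidth. For the lower bound, the 3 vertices {d, g, i} are pairwise adjacent, and any tree decomposition puts a clique entirely inside one bag — forcing width ≥ 2. Combining the bounds, tw(G) = 2.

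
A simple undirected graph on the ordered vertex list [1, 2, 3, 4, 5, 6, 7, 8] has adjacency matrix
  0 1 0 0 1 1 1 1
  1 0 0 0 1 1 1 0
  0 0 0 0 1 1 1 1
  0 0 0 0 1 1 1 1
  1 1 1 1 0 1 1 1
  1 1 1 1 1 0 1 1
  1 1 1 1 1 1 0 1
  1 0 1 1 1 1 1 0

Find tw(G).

4

A width-4 tree decomposition is:
Bags: B1 = {1, 2, 5, 6, 7}  B2 = {1, 5, 6, 7, 8}  B3 = {3, 5, 6, 7, 8}  B4 = {4, 5, 6, 7, 8}
Tree: B1–B2, B2–B3, B2–B4
Every bag has size at most 5, so the width is 5 − 1 = 4 and tw(G) ≤ 4. Conversely, {1, 5, 6, 7, 8} is a clique of size 5, and the vertices of any clique must share a bag in every tree decomposition; so some bag has ≥ 5 vertices and tw(G) ≥ 4. Hence tw(G) = 4 exactly.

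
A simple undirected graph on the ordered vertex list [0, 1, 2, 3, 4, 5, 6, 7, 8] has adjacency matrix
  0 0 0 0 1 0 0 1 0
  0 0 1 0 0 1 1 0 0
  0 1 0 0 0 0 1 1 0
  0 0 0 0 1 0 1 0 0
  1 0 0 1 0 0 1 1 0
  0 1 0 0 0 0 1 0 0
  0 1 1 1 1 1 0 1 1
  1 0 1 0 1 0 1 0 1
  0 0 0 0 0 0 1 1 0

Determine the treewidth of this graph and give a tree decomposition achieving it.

Treewidth 2.
Bags: B1 = {4, 6, 7}  B2 = {0, 4, 7}  B3 = {2, 6, 7}  B4 = {6, 7, 8}  B5 = {1, 2, 6}  B6 = {1, 5, 6}  B7 = {3, 4, 6}
Tree: B1–B2, B1–B3, B3–B4, B3–B5, B5–B6, B1–B7

The largest bag has 3 vertices, giving width 2; this decomposition certifies tw(G) ≤ 2. On the other hand G contains the 3-clique {0, 4, 7}. A clique must lie in a single bag of any decomposition, so no decomposition can have width below 2. Hence tw(G) = 2 exactly.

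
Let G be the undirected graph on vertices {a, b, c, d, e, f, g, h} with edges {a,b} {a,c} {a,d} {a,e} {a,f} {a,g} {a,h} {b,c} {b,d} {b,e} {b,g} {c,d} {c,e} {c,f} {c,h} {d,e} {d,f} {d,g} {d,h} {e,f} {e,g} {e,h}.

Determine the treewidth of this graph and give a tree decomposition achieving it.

Treewidth 4.
Bags: B1 = {a, b, d, e, g}  B2 = {a, b, c, d, e}  B3 = {a, c, d, e, f}  B4 = {a, c, d, e, h}
Tree: B1–B2, B2–B3, B2–B4

Every bag has size at most 5, so the width is 5 − 1 = 4 and tw(G) ≤ 4. Conversely, {a, b, d, e, g} is a clique of size 5, and the vertices of any clique must share a bag in every tree decomposition; so some bag has ≥ 5 vertices and tw(G) ≥ 4. Hence tw(G) = 4 exactly.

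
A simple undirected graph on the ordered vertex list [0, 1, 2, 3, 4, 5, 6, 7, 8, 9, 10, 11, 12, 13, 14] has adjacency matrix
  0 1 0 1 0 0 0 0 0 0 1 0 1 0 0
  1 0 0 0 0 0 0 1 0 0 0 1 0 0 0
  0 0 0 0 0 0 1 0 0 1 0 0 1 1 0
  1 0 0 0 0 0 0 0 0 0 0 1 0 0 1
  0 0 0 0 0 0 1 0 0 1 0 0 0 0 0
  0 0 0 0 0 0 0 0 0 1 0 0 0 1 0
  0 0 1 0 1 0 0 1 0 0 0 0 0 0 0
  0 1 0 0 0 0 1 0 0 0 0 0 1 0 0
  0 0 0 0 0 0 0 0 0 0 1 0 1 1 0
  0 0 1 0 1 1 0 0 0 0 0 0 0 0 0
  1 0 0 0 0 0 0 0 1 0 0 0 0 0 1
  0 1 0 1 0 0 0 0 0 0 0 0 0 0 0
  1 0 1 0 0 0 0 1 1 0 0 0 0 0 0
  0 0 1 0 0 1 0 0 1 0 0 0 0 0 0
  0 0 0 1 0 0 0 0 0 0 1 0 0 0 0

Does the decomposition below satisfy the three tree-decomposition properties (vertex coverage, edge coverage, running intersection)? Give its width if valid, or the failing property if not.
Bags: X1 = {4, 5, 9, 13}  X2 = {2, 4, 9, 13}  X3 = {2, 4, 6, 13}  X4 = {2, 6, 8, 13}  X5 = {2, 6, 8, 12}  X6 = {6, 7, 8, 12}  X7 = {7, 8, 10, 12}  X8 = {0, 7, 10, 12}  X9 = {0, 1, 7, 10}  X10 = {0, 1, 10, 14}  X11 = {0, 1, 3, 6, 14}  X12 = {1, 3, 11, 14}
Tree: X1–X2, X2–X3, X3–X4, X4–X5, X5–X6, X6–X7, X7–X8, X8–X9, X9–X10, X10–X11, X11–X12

No — bags containing vertex 6 are not connected in the tree.

A tree decomposition must satisfy three properties: every vertex lies in some bag; for every edge, both endpoints lie together in some bag; and for every vertex, the bags containing it form a connected subtree. Here bags containing vertex 6 are not connected in the tree, so the decomposition is invalid.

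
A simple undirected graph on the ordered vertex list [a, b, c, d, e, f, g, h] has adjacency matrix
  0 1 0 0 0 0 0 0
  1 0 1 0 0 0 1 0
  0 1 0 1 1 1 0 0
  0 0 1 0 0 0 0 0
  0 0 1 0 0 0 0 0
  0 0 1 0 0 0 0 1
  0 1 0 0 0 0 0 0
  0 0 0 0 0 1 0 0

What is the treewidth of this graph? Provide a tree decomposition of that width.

Treewidth 1.
One such decomposition:
Bags: B1 = {c, f}  B2 = {b, c}  B3 = {f, h}  B4 = {c, e}  B5 = {a, b}  B6 = {c, d}  B7 = {b, g}
Tree: B1–B2, B1–B3, B2–B4, B2–B5, B2–B6, B2–B7

The largest bag has 2 vertices, giving width 1; this decomposition certifies tw(G) ≤ 1. Since G has at least one edge (e.g. f–c), it is not an edgeless graph, so tw(G) ≥ 1. The upper and lower bounds meet at 1, so that is the treewidth.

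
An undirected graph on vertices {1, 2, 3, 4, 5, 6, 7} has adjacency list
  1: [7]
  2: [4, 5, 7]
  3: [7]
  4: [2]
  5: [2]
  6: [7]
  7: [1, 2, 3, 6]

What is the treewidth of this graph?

A width-1 tree decomposition is:
Bags: B1 = {1, 7}  B2 = {2, 7}  B3 = {2, 4}  B4 = {6, 7}  B5 = {2, 5}  B6 = {3, 7}
Tree: B1–B2, B2–B3, B1–B4, B2–B5, B2–B6
The largest bag has 2 vertices, giving width 1; this decomposition certifies tw(G) ≤ 1. Any graph with an edge has treewidth ≥ 1, and G has the edge 7–1. Hence tw(G) = 1 exactly.

1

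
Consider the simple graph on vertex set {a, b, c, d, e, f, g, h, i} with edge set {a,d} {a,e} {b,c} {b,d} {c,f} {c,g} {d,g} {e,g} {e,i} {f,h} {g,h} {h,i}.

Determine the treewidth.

A width-3 tree decomposition is:
Bags: B1 = {a, e, h, i}  B2 = {a, e, g, h}  B3 = {a, d, g, h}  B4 = {d, f, g, h}  B5 = {c, d, f, g}  B6 = {b, c, d, f}
Tree: B1–B2, B2–B3, B3–B4, B4–B5, B5–B6
The largest bag has 4 vertices, giving width 3; this decomposition certifies tw(G) ≤ 3. For the lower bound: the 4 vertex sets {a,e,i}, {h}, {g}, {b,c,d,f} are disjoint, each induces a connected subgraph, and every pair is joined by at least one edge of G. Contracting each set to a single vertex therefore yields K_{4} as a minor, and since treewidth is minor-monotone, tw(G) ≥ tw(K_{4}) = 3. Therefore the treewidth is 3.

3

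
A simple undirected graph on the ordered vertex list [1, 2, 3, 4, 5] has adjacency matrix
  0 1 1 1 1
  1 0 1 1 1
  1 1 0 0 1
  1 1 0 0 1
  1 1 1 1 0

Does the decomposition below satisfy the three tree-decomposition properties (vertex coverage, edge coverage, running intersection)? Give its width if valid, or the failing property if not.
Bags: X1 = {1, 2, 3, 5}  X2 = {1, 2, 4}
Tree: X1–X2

No — edge (5,4) lies in no bag.

A tree decomposition must satisfy three properties: every vertex lies in some bag; for every edge, both endpoints lie together in some bag; and for every vertex, the bags containing it form a connected subtree. Here edge (5,4) lies in no bag, so the decomposition is invalid.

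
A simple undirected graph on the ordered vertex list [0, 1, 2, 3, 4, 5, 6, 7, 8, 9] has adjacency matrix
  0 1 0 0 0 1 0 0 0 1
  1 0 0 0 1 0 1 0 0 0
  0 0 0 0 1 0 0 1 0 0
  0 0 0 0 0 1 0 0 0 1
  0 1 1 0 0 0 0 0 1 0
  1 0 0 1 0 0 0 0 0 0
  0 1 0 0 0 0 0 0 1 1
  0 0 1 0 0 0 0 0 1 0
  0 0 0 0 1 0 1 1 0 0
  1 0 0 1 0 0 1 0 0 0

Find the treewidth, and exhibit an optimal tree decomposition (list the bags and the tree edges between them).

Every bag has size at most 3, so the width is 3 − 1 = 2 and tw(G) ≤ 2. The edges 2–7–8–4–2 form a cycle, so G is not a tree and its treewidth is at least 2. Therefore the treewidth is 2.

Treewidth 2.
One optimal decomposition is:
Bags: B1 = {2, 4, 7}  B2 = {4, 7, 8}  B3 = {1, 4, 8}  B4 = {1, 6, 8}  B5 = {0, 1, 6}  B6 = {0, 6, 9}  B7 = {0, 5, 9}  B8 = {3, 5, 9}
Tree: B1–B2, B2–B3, B3–B4, B4–B5, B5–B6, B6–B7, B7–B8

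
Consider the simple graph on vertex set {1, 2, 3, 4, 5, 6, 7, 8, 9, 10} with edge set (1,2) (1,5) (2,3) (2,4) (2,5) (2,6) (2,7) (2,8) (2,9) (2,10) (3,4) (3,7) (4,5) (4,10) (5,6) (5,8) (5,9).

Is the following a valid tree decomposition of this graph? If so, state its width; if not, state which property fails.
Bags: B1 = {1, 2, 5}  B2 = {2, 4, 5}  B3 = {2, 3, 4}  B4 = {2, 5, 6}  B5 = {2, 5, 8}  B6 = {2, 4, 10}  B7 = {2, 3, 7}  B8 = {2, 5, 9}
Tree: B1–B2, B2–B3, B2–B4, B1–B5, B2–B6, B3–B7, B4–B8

Vertex coverage: the bags together contain {1, 2, 3, 4, 5, 6, 7, 8, 9, 10}, the full vertex set. Edge coverage: each edge of G has both endpoints in at least one bag. Running intersection: for every vertex, the bags containing it form a connected subtree. All three properties hold, so this is a valid tree decomposition of width max|bag| − 1 = 2, and hence tw(G) ≤ 2.

Yes; width 2.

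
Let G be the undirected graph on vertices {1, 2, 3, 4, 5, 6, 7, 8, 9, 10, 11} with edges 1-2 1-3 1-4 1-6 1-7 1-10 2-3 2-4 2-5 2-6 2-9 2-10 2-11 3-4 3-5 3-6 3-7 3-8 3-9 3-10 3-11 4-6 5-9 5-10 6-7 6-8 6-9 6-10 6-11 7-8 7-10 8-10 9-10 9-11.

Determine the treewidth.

A width-4 tree decomposition is:
Bags: B1 = {2, 3, 5, 9, 10}  B2 = {2, 3, 6, 9, 10}  B3 = {1, 2, 3, 6, 10}  B4 = {1, 3, 6, 7, 10}  B5 = {2, 3, 6, 9, 11}  B6 = {1, 2, 3, 4, 6}  B7 = {3, 6, 7, 8, 10}
Tree: B1–B2, B2–B3, B3–B4, B2–B5, B3–B6, B4–B7
The largest bag has 5 vertices, giving width 4; this decomposition certifies tw(G) ≤ 4. On the other hand G contains the 5-clique {2, 3, 5, 9, 10}. A clique must lie in a single bag of any decomposition, so no decomposition can have width below 4. Therefore the treewidth is 4.

4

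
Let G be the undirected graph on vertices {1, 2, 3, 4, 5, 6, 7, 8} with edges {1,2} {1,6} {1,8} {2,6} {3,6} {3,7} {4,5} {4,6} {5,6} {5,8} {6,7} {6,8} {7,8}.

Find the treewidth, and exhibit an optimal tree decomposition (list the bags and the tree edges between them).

Treewidth 2.
One optimal decomposition is:
Bags: B1 = {6, 7, 8}  B2 = {1, 6, 8}  B3 = {5, 6, 8}  B4 = {3, 6, 7}  B5 = {1, 2, 6}  B6 = {4, 5, 6}
Tree: B1–B2, B2–B3, B1–B4, B2–B5, B3–B6

The largest bag has 3 vertices, giving width 2; this decomposition certifies tw(G) ≤ 2. Conversely, {1, 6, 8} is a clique of size 3, and the vertices of any clique must share a bag in every tree decomposition; so some bag has ≥ 3 vertices and tw(G) ≥ 2. Hence tw(G) = 2 exactly.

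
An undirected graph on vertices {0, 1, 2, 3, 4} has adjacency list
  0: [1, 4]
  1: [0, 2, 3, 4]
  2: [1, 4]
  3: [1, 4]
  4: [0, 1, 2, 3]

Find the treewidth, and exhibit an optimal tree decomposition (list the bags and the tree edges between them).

Treewidth 2.
One optimal decomposition is:
Bags: B1 = {0, 1, 4}  B2 = {1, 2, 4}  B3 = {1, 3, 4}
Tree: B1–B2, B1–B3

Every bag has size at most 3, so the width is 3 − 1 = 2 and tw(G) ≤ 2. On the other hand G contains the 3-clique {0, 1, 4}. A clique must lie in a single bag of any decomposition, so no decomposition can have width below 2. Combining the bounds, tw(G) = 2.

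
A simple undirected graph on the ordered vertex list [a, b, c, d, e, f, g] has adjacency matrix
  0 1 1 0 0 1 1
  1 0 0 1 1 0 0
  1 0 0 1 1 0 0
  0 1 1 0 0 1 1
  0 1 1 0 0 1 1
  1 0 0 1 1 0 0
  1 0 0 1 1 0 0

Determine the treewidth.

3

A width-3 tree decomposition is:
Bags: B1 = {a, b, d, e}  B2 = {a, d, e, g}  B3 = {a, d, e, f}  B4 = {a, c, d, e}
Tree: B1–B2, B2–B3, B3–B4
Each bag holds 4 vertices, so the decomposition has width 3, which upper-bounds the treewidth. For the lower bound: the 4 vertex sets {b,e}, {a,g}, {d}, {f} are disjoint, each induces a connected subgraph, and every pair is joined by at least one edge of G. Contracting each set to a single vertex therefore yields K_{4} as a minor, and since treewidth is minor-monotone, tw(G) ≥ tw(K_{4}) = 3. The upper and lower bounds meet at 3, so that is the treewidth.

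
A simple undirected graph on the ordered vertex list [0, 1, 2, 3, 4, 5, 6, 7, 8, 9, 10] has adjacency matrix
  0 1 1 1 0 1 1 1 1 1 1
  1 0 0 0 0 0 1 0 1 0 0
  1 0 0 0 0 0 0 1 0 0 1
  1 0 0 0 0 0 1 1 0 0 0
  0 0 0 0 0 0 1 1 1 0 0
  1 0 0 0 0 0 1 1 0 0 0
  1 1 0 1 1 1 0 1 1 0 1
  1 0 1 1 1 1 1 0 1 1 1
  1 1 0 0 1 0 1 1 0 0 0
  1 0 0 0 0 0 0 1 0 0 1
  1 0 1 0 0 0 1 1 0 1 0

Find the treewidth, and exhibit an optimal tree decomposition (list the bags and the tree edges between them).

Every bag has size at most 4, so the width is 4 − 1 = 3 and tw(G) ≤ 3. Conversely, {0, 1, 6, 8} is a clique of size 4, and the vertices of any clique must share a bag in every tree decomposition; so some bag has ≥ 4 vertices and tw(G) ≥ 3. Therefore the treewidth is 3.

Treewidth 3.
One optimal decomposition is:
Bags: B1 = {0, 2, 7, 10}  B2 = {0, 6, 7, 10}  B3 = {0, 6, 7, 8}  B4 = {0, 1, 6, 8}  B5 = {0, 7, 9, 10}  B6 = {4, 6, 7, 8}  B7 = {0, 3, 6, 7}  B8 = {0, 5, 6, 7}
Tree: B1–B2, B2–B3, B3–B4, B2–B5, B3–B6, B3–B7, B2–B8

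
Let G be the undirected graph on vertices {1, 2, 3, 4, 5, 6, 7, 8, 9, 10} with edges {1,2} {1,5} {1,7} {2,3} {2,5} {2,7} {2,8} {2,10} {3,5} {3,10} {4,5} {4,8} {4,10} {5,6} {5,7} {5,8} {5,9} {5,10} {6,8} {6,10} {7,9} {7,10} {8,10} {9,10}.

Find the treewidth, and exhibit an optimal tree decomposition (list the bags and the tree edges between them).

Every bag has size at most 4, so the width is 4 − 1 = 3 and tw(G) ≤ 3. Conversely, {1, 2, 5, 7} is a clique of size 4, and the vertices of any clique must share a bag in every tree decomposition; so some bag has ≥ 4 vertices and tw(G) ≥ 3. Combining the bounds, tw(G) = 3.

Treewidth 3.
One optimal decomposition is:
Bags: B1 = {2, 5, 7, 10}  B2 = {2, 5, 8, 10}  B3 = {1, 2, 5, 7}  B4 = {5, 6, 8, 10}  B5 = {4, 5, 8, 10}  B6 = {2, 3, 5, 10}  B7 = {5, 7, 9, 10}
Tree: B1–B2, B1–B3, B2–B4, B2–B5, B1–B6, B1–B7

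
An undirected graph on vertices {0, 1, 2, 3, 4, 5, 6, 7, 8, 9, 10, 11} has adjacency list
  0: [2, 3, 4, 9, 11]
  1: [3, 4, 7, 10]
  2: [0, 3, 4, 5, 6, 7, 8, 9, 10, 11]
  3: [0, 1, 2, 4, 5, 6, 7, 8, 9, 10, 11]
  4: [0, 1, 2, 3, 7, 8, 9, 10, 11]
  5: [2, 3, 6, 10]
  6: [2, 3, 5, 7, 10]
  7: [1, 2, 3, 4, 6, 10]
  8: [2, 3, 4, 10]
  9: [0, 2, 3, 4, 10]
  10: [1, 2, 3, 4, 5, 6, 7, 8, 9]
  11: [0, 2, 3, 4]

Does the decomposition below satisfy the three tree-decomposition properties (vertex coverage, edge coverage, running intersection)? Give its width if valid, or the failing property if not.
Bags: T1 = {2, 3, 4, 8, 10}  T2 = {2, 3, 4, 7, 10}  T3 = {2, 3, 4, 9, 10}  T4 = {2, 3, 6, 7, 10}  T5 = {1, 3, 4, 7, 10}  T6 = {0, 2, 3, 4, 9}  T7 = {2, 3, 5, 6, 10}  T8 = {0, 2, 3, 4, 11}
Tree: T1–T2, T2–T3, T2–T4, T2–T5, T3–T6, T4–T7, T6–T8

Every vertex of G appears in some bag (union = {0, 1, 2, 3, 4, 5, 6, 7, 8, 9, 10, 11}); every edge is covered by a bag; and for each vertex v the set of bags containing v is connected in the bag tree. The decomposition is therefore valid. The largest bag has 5 vertices, so the width is 4.

Yes; width 4.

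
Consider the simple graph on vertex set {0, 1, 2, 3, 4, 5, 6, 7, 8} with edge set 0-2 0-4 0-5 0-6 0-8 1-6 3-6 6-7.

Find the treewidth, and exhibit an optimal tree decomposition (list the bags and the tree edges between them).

The largest bag has 2 vertices, giving width 1; this decomposition certifies tw(G) ≤ 1. Any graph with an edge has treewidth ≥ 1, and G has the edge 0–6. Combining the bounds, tw(G) = 1.

Treewidth 1.
One such decomposition:
Bags: B1 = {0, 6}  B2 = {0, 8}  B3 = {0, 4}  B4 = {3, 6}  B5 = {6, 7}  B6 = {0, 5}  B7 = {1, 6}  B8 = {0, 2}
Tree: B1–B2, B2–B3, B1–B4, B1–B5, B1–B6, B1–B7, B1–B8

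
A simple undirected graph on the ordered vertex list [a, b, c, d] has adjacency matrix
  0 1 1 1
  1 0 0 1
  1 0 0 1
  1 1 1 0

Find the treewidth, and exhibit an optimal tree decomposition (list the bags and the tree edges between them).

Every bag has size at most 3, so the width is 3 − 1 = 2 and tw(G) ≤ 2. On the other hand G contains the 3-clique {a, c, d}. A clique must lie in a single bag of any decomposition, so no decomposition can have width below 2. Hence tw(G) = 2 exactly.

Treewidth 2.
One optimal decomposition is:
Bags: B1 = {a, b, d}  B2 = {a, c, d}
Tree: B1–B2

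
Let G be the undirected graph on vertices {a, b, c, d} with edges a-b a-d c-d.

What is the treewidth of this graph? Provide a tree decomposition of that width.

Every bag has size at most 2, so the width is 2 − 1 = 1 and tw(G) ≤ 1. Since G has at least one edge (e.g. c–d), it is not an edgeless graph, so tw(G) ≥ 1. Therefore the treewidth is 1.

Treewidth 1.
One optimal decomposition is:
Bags: B1 = {c, d}  B2 = {a, d}  B3 = {a, b}
Tree: B1–B2, B2–B3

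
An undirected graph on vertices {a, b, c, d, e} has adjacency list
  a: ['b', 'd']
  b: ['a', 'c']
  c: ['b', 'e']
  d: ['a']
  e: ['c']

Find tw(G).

1

A width-1 tree decomposition is:
Bags: B1 = {a, d}  B2 = {a, b}  B3 = {b, c}  B4 = {c, e}
Tree: B1–B2, B2–B3, B3–B4
Each bag holds 2 vertices, so the decomposition has width 1, which upper-bounds the treewidth. Since G has at least one edge (e.g. d–a), it is not an edgeless graph, so tw(G) ≥ 1. Hence tw(G) = 1 exactly.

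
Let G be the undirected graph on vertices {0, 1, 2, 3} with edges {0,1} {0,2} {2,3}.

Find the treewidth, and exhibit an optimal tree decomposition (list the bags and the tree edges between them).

Treewidth 1.
One optimal decomposition is:
Bags: B1 = {2, 3}  B2 = {0, 2}  B3 = {0, 1}
Tree: B1–B2, B2–B3

Each bag holds 2 vertices, so the decomposition has width 1, which upper-bounds the treewidth. Any graph with an edge has treewidth ≥ 1, and G has the edge 3–2. The upper and lower bounds meet at 1, so that is the treewidth.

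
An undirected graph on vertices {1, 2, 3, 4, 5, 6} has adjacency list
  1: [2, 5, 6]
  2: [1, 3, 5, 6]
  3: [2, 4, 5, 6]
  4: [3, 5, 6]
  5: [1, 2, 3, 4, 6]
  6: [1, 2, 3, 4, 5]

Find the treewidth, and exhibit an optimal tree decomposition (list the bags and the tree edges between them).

Treewidth 3.
One optimal decomposition is:
Bags: B1 = {2, 3, 5, 6}  B2 = {3, 4, 5, 6}  B3 = {1, 2, 5, 6}
Tree: B1–B2, B1–B3

The largest bag has 4 vertices, giving width 3; this decomposition certifies tw(G) ≤ 3. On the other hand G contains the 4-clique {1, 2, 5, 6}. A clique must lie in a single bag of any decomposition, so no decomposition can have width below 3. Therefore the treewidth is 3.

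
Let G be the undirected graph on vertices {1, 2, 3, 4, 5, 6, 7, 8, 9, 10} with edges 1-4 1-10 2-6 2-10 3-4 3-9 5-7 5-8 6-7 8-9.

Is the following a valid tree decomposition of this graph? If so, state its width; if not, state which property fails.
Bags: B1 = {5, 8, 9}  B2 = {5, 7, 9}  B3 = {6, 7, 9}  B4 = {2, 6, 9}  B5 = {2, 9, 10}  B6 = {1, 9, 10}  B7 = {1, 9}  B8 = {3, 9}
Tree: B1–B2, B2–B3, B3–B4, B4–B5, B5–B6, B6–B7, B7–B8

A tree decomposition must satisfy three properties: every vertex lies in some bag; for every edge, both endpoints lie together in some bag; and for every vertex, the bags containing it form a connected subtree. Here vertex 4 appears in no bag, so the decomposition is invalid.

No — vertex 4 appears in no bag.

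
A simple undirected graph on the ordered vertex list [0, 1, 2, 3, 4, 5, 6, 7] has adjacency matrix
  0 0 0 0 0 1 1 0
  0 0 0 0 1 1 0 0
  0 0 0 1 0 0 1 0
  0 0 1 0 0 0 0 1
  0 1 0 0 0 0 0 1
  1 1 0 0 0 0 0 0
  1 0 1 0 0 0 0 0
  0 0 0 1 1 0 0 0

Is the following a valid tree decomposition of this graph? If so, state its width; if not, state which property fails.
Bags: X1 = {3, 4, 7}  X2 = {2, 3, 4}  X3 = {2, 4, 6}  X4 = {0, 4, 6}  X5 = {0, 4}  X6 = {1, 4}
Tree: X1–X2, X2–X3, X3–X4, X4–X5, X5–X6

A tree decomposition must satisfy three properties: every vertex lies in some bag; for every edge, both endpoints lie together in some bag; and for every vertex, the bags containing it form a connected subtree. Here vertex 5 appears in no bag, so the decomposition is invalid.

No — vertex 5 appears in no bag.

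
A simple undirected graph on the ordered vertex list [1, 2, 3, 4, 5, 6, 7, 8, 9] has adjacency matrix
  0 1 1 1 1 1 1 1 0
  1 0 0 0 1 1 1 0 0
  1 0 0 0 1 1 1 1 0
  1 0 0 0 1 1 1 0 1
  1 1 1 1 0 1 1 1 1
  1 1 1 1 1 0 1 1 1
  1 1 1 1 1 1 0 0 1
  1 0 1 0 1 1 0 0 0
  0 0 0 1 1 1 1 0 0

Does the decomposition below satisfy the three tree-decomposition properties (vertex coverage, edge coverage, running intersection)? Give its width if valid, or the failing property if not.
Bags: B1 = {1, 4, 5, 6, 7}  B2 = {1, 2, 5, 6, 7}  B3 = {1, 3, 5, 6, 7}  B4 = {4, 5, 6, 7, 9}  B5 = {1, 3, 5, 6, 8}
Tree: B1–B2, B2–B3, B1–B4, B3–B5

Every vertex of G appears in some bag (union = {1, 2, 3, 4, 5, 6, 7, 8, 9}); every edge is covered by a bag; and for each vertex v the set of bags containing v is connected in the bag tree. The decomposition is therefore valid. The largest bag has 5 vertices, so the width is 4.

Yes; width 4.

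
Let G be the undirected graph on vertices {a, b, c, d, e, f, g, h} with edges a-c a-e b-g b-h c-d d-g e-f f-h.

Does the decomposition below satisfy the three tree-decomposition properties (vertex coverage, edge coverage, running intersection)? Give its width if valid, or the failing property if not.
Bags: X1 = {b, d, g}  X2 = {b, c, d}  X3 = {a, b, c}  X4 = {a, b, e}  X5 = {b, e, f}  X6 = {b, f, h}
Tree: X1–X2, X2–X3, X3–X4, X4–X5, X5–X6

Yes; width 2.

Every vertex of G appears in some bag (union = {a, b, c, d, e, f, g, h}); every edge is covered by a bag; and for each vertex v the set of bags containing v is connected in the bag tree. The decomposition is therefore valid. The largest bag has 3 vertices, so the width is 2.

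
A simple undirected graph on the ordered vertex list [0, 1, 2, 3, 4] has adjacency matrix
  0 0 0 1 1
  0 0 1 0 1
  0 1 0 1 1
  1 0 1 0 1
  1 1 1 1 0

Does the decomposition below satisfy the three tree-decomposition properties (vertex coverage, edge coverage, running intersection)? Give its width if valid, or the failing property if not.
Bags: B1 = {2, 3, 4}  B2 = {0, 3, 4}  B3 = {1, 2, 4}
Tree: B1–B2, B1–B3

Yes; width 2.

Every vertex of G appears in some bag (union = {0, 1, 2, 3, 4}); every edge is covered by a bag; and for each vertex v the set of bags containing v is connected in the bag tree. The decomposition is therefore valid. The largest bag has 3 vertices, so the width is 2.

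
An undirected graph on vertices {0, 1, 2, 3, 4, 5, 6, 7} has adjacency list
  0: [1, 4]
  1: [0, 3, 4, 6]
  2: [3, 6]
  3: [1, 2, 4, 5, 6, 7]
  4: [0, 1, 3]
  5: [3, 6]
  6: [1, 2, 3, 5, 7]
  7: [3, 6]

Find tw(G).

A width-2 tree decomposition is:
Bags: B1 = {2, 3, 6}  B2 = {1, 3, 6}  B3 = {3, 6, 7}  B4 = {1, 3, 4}  B5 = {0, 1, 4}  B6 = {3, 5, 6}
Tree: B1–B2, B2–B3, B2–B4, B4–B5, B3–B6
Each bag holds 3 vertices, so the decomposition has width 2, which upper-bounds the treewidth. For the lower bound, the 3 vertices {0, 1, 4} are pairwise adjacent, and any tree decomposition puts a clique entirely inside one bag — forcing width ≥ 2. Hence tw(G) = 2 exactly.

2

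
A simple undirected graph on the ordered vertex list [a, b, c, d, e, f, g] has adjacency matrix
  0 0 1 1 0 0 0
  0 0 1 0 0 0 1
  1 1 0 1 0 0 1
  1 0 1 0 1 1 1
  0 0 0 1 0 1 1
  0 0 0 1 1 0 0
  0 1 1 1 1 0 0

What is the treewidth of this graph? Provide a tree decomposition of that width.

Every bag has size at most 3, so the width is 3 − 1 = 2 and tw(G) ≤ 2. For the lower bound, the 3 vertices {d, e, g} are pairwise adjacent, and any tree decomposition puts a clique entirely inside one bag — forcing width ≥ 2. Therefore the treewidth is 2.

Treewidth 2.
Bags: B1 = {b, c, g}  B2 = {c, d, g}  B3 = {d, e, g}  B4 = {a, c, d}  B5 = {d, e, f}
Tree: B1–B2, B2–B3, B2–B4, B3–B5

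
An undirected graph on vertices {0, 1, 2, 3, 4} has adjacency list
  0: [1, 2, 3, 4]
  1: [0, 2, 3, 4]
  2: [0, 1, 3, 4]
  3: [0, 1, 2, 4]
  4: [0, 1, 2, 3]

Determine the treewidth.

4

A width-4 tree decomposition is:
Bags: B1 = {0, 1, 2, 3, 4}
Tree: (single bag)
With just one bag of size 5, the width is 5 − 1 = 4, so tw(G) ≤ 4. For the lower bound, the 5 vertices {0, 1, 2, 3, 4} are pairwise adjacent, and any tree decomposition puts a clique entirely inside one bag — forcing width ≥ 4. Therefore the treewidth is 4.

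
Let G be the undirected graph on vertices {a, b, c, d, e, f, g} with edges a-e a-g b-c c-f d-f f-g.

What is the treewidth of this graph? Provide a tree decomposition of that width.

Every bag has size at most 2, so the width is 2 − 1 = 1 and tw(G) ≤ 1. Since G has at least one edge (e.g. g–f), it is not an edgeless graph, so tw(G) ≥ 1. Therefore the treewidth is 1.

Treewidth 1.
One such decomposition:
Bags: B1 = {f, g}  B2 = {d, f}  B3 = {c, f}  B4 = {a, g}  B5 = {b, c}  B6 = {a, e}
Tree: B1–B2, B1–B3, B1–B4, B3–B5, B4–B6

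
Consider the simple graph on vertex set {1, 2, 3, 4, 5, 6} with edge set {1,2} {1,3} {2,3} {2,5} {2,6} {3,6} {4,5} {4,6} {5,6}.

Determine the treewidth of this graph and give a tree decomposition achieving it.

Treewidth 2.
One such decomposition:
Bags: B1 = {2, 3, 6}  B2 = {1, 2, 3}  B3 = {2, 5, 6}  B4 = {4, 5, 6}
Tree: B1–B2, B1–B3, B3–B4

Every bag has size at most 3, so the width is 3 − 1 = 2 and tw(G) ≤ 2. On the other hand G contains the 3-clique {1, 2, 3}. A clique must lie in a single bag of any decomposition, so no decomposition can have width below 2. Hence tw(G) = 2 exactly.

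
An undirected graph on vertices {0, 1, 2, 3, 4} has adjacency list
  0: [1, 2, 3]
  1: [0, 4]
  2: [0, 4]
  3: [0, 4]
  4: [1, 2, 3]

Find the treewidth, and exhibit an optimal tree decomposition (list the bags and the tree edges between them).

Treewidth 2.
One optimal decomposition is:
Bags: B1 = {0, 3, 4}  B2 = {0, 1, 4}  B3 = {0, 2, 4}
Tree: B1–B2, B2–B3

Every bag has size at most 3, so the width is 3 − 1 = 2 and tw(G) ≤ 2. Since 3–0–1–4–3 is a cycle in G, G is not acyclic. Forests are exactly the graphs of treewidth ≤ 1, so tw(G) ≥ 2. Therefore the treewidth is 2.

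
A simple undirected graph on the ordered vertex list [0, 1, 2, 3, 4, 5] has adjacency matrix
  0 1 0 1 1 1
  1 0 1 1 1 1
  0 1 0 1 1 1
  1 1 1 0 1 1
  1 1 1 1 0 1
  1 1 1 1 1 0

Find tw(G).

4

A width-4 tree decomposition is:
Bags: B1 = {1, 2, 3, 4, 5}  B2 = {0, 1, 3, 4, 5}
Tree: B1–B2
The largest bag has 5 vertices, giving width 4; this decomposition certifies tw(G) ≤ 4. Conversely, {0, 1, 3, 4, 5} is a clique of size 5, and the vertices of any clique must share a bag in every tree decomposition; so some bag has ≥ 5 vertices and tw(G) ≥ 4. Hence tw(G) = 4 exactly.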